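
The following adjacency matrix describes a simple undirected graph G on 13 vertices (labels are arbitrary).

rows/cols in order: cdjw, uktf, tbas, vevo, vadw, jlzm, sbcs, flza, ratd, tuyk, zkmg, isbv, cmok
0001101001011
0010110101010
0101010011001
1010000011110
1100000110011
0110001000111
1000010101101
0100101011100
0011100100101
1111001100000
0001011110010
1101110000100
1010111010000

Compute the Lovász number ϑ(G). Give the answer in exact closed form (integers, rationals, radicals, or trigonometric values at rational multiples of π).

sqrt(13)

N(tbas) = {uktf, vevo, jlzm, ratd, tuyk, cmok}, |N(tbas)| = 6.
N(isbv) = {cdjw, uktf, vevo, vadw, jlzm, zkmg}, |N(isbv)| = 6.
deg(vevo) = 6; N(vevo) = {cdjw, tbas, ratd, tuyk, zkmg, isbv}.
N(sbcs) = {cdjw, jlzm, flza, tuyk, zkmg, cmok}, |N(sbcs)| = 6.
Every vertex has degree 6 (N=13); strongly regular (13,6,2,3).
The 3 distinct eigenvalues: [6.0, 1.303, -2.303].
Lovász (edge-transitive): ϑ = −13·(-sqrt(13)/2 - 1/2)/((6)−(-sqrt(13)/2 - 1/2)) = sqrt(13).
Numerically 3.6056.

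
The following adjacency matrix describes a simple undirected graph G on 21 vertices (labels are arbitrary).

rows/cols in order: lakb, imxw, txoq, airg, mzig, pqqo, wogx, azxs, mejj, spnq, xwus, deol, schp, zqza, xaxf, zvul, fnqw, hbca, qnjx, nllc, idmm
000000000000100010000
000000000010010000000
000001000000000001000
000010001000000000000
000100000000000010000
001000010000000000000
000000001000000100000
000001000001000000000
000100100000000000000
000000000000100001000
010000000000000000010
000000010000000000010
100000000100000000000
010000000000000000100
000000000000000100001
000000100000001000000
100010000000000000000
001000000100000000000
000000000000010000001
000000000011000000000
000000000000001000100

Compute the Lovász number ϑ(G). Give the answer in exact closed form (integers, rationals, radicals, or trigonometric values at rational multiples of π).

N(lakb) = {schp, fnqw}, |N(lakb)| = 2.
N(fnqw) = {lakb, mzig}, |N(fnqw)| = 2.
Vertex zqza has 2 neighbors: imxw, qnjx.
N(spnq) = {schp, hbca}, |N(spnq)| = 2.
deg(v) = 2 for all v (|V|=21); connected 2-regular on 21 ⇒ C_{21}.
spec(A) ≈ [2.0, 1.91115, 1.65248, 1.24698, 0.73068, 0.14946, -0.44504, -1.0, -1.4661, -1.80194, -1.97766] (distinct, 5 d.p.).
Lovász (edge-transitive): ϑ = −21·(-2*cos(pi/21))/((2)−(-2*cos(pi/21))) = 21*cos(pi/21)/(cos(pi/21) + 1).
= 10.4410325… (decimal).
Check 10 ≤ 21*cos(pi/21)/(cos(pi/21) + 1) ≤ 11: both strict.

21*cos(pi/21)/(cos(pi/21) + 1)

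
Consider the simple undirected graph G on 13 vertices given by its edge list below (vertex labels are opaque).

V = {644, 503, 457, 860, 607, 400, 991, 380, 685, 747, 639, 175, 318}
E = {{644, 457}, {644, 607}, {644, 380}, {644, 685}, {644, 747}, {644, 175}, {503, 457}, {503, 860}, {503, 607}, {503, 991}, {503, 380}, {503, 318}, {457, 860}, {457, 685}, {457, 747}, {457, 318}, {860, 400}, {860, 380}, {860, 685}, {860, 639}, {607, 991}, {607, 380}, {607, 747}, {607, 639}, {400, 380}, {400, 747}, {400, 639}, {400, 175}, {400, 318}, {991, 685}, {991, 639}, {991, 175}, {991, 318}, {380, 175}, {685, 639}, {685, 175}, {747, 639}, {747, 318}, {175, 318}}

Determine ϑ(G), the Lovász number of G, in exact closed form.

N(644) = {457, 607, 380, 685, 747, 175}, |N(644)| = 6.
deg(607) = 6; N(607) = {644, 503, 991, 380, 747, 639}.
N(639) = {860, 607, 400, 991, 685, 747}, |N(639)| = 6.
N(175) = {644, 400, 991, 380, 685, 318}, |N(175)| = 6.
deg(v) = 6 for all v (|V|=13); strongly regular (13,6,2,3).
A has 3 distinct eigenvalues ≈ [6.0, 1.3028, -2.3028].
Lovász (edge-transitive): ϑ = −13·(-sqrt(13)/2 - 1/2)/((6)−(-sqrt(13)/2 - 1/2)) = sqrt(13).
≈ 3.60555 (to 5 d.p.).

sqrt(13)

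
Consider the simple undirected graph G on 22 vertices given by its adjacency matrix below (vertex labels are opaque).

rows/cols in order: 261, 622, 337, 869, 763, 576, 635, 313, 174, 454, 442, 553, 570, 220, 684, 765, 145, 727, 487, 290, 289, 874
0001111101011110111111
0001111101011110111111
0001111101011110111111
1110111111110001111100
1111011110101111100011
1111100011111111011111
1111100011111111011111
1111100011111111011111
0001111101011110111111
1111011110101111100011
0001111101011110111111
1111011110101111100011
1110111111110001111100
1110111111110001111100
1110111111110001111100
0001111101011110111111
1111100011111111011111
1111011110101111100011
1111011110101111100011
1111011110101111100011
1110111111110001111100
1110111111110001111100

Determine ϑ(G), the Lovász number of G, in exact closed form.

6

N(220) = {261, 622, 337, 763, 576, 635, 313, 174, 454, 442, 553, 765, 145, 727, 487, 290}, |N(220)| = 16.
Vertex 145 has 18 neighbors: 261, 622, 337, 869, 763, 174, 454, 442, 553, 570, 220, 684, 765, 727, 487, 290, 289, 874.
deg(337) = 16; N(337) = {869, 763, 576, 635, 313, 454, 553, 570, 220, 684, 145, 727, 487, 290, 289, 874}.
Vertex 290 has 16 neighbors: 261, 622, 337, 869, 576, 635, 313, 174, 442, 570, 220, 684, 765, 145, 289, 874.
4 parts of sizes [6, 6, 6, 4]; α(G) = 6 = ϑ (perfect).
Numerically 6.0000000.
Sandwich: α(G)=6 ≤ ϑ(G)=6 ≤ χ(Ḡ)=6 (collapsed).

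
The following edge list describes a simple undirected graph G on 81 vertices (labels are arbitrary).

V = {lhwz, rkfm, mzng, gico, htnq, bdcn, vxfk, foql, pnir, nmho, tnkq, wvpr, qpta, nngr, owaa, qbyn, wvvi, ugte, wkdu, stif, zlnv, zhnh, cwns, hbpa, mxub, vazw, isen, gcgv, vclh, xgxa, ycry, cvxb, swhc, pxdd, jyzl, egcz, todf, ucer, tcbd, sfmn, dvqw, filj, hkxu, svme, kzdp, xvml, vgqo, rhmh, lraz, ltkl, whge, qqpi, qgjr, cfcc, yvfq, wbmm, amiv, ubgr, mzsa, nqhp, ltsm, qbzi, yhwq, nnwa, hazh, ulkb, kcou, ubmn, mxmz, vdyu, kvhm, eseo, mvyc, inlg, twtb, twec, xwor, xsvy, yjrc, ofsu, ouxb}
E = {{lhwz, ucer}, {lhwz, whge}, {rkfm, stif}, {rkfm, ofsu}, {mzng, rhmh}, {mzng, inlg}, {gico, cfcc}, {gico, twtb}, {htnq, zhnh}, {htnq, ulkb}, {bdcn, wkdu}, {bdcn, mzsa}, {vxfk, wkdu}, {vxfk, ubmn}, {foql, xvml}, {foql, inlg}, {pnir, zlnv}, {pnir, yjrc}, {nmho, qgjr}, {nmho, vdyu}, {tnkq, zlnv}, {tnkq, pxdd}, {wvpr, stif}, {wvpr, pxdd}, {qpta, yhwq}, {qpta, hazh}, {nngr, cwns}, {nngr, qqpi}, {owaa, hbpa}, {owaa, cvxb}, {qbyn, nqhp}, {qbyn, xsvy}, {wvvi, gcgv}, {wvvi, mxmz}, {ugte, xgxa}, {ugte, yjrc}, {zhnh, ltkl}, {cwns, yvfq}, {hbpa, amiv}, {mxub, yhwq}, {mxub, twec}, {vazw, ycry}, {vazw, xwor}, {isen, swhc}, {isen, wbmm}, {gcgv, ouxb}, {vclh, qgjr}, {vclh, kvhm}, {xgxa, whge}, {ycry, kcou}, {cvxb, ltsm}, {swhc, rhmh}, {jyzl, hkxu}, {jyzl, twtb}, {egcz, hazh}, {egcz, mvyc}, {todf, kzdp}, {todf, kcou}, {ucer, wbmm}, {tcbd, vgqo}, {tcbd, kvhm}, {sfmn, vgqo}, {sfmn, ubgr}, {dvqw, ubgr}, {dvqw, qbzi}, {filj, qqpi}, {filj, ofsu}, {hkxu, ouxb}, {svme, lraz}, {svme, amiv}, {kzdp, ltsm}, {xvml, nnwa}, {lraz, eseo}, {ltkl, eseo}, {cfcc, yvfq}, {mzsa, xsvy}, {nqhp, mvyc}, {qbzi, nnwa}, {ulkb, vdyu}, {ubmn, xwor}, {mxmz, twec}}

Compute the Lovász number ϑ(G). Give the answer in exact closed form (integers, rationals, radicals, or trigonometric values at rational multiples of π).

81*cos(pi/81)/(cos(pi/81) + 1)

Vertex vgqo has 2 neighbors: tcbd, sfmn.
deg(yvfq) = 2; N(yvfq) = {cwns, cfcc}.
deg(lhwz) = 2; N(lhwz) = {ucer, whge}.
N(jyzl) = {hkxu, twtb}, |N(jyzl)| = 2.
G on 81 vertices is 2-regular; connected 2-regular on 81 ⇒ C_{81}.
The 41 distinct eigenvalues: [2.0, 1.993986, 1.97598, 1.94609, 1.904496, 1.851448, 1.787265, 1.712334, 1.627104, 1.532089, 1.427859, 1.315043, 1.194317, 1.066409, 0.932087, 0.79216, 0.647468, 0.498882, 0.347296, 0.193622, 0.038783, -0.11629, -0.270663, -0.423408, -0.573606, -0.720355, -0.862772, -1.0, -1.131214, -1.255624, -1.372483, -1.481088, -1.580785, -1.670976, -1.751116, -1.820726, -1.879385, -1.926742, -1.962511, -1.986477, -1.998496].
Lovász (edge-transitive): ϑ = −81·(-2*cos(pi/81))/((2)−(-2*cos(pi/81))) = 81*cos(pi/81)/(cos(pi/81) + 1).
= 40.484765310… (decimal).
40 ≤ 81*cos(pi/81)/(cos(pi/81) + 1) ≤ 41: both strict.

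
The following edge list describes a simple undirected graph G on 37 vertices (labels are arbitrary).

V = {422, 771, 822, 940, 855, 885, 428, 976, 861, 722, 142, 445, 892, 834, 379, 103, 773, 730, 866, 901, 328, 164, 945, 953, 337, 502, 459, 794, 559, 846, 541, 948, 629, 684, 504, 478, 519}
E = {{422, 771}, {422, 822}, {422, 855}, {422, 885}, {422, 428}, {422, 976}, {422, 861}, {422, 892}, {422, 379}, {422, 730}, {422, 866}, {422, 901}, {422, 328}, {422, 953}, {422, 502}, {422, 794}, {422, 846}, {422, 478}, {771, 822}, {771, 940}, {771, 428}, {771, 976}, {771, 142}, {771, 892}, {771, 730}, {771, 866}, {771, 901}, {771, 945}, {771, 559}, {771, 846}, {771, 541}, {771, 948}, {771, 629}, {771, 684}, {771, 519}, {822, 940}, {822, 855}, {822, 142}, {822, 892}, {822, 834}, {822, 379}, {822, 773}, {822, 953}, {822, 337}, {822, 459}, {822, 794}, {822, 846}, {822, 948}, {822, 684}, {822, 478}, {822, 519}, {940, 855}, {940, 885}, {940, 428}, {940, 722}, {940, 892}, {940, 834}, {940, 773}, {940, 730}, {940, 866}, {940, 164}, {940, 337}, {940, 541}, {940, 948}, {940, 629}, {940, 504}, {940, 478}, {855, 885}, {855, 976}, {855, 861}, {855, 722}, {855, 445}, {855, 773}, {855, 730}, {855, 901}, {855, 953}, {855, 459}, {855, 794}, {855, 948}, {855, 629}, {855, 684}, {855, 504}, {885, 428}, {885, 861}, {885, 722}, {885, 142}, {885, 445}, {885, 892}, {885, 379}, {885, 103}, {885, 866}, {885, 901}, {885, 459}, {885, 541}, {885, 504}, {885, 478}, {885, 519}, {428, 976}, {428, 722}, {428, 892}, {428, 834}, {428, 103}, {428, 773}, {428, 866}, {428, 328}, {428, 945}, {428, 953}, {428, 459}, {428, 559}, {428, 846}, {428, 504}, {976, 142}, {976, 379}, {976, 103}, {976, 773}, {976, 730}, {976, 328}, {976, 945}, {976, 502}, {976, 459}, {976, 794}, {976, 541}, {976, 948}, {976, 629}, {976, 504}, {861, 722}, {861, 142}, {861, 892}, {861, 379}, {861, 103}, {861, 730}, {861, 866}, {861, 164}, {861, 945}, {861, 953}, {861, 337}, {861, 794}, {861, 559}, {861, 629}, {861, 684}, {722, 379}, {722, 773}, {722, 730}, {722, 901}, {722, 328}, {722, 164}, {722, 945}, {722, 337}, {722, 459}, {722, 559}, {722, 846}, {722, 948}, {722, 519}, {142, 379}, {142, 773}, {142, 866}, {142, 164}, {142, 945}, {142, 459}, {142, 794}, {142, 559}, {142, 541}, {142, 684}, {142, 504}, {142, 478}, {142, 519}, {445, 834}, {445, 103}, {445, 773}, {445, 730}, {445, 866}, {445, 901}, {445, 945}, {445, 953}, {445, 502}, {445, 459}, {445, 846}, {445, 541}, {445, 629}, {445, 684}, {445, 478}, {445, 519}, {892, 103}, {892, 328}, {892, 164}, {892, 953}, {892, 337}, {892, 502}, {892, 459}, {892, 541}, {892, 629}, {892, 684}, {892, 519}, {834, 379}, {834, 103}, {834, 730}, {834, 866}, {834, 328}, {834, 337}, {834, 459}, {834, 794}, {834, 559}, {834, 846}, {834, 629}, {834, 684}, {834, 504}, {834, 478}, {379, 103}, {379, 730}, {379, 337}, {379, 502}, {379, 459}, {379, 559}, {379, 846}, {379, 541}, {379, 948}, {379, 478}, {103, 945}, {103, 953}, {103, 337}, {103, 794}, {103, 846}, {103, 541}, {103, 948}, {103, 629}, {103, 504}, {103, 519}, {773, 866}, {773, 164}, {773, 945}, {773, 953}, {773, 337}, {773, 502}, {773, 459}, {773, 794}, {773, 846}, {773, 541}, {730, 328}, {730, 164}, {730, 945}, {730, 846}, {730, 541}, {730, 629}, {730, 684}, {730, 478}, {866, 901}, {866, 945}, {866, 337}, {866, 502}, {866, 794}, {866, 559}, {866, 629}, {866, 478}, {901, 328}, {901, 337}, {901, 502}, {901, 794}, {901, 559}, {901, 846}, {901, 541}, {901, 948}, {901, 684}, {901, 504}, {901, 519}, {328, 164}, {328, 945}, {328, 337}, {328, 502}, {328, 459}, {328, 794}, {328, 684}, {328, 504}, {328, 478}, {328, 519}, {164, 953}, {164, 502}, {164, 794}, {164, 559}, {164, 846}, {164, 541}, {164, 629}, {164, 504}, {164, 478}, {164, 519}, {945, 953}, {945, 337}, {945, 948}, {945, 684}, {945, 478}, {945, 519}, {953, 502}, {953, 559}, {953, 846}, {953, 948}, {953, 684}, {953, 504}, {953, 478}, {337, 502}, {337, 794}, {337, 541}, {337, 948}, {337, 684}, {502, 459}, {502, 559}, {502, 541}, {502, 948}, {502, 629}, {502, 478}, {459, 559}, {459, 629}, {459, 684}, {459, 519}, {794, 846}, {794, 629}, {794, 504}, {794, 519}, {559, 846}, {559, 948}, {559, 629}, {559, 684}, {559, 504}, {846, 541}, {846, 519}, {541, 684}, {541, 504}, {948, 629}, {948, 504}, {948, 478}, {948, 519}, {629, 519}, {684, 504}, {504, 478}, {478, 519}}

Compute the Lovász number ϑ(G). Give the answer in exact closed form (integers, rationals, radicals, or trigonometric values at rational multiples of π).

N(428) = {422, 771, 940, 885, 976, 722, 892, 834, 103, 773, 866, 328, 945, 953, 459, 559, 846, 504}, |N(428)| = 18.
N(142) = {771, 822, 885, 976, 861, 379, 773, 866, 164, 945, 459, 794, 559, 541, 684, 504, 478, 519}, |N(142)| = 18.
deg(953) = 18; N(953) = {422, 822, 855, 428, 861, 445, 892, 103, 773, 164, 945, 502, 559, 846, 948, 684, 504, 478}.
Vertex 730 has 18 neighbors: 422, 771, 940, 855, 976, 861, 722, 445, 834, 379, 328, 164, 945, 846, 541, 629, 684, 478.
Every vertex has degree 18 (N=37); Paley(37): SR with (k,λ,μ)=(18,8,9).
A has 3 distinct eigenvalues ≈ [18.0, 2.541381, -3.541381].
−37·(-sqrt(37)/2 - 1/2) / ((18)−(-sqrt(37)/2 - 1/2)) = sqrt(37) = ϑ(G).
≈ 6.08276 (to 5 d.p.).

sqrt(37)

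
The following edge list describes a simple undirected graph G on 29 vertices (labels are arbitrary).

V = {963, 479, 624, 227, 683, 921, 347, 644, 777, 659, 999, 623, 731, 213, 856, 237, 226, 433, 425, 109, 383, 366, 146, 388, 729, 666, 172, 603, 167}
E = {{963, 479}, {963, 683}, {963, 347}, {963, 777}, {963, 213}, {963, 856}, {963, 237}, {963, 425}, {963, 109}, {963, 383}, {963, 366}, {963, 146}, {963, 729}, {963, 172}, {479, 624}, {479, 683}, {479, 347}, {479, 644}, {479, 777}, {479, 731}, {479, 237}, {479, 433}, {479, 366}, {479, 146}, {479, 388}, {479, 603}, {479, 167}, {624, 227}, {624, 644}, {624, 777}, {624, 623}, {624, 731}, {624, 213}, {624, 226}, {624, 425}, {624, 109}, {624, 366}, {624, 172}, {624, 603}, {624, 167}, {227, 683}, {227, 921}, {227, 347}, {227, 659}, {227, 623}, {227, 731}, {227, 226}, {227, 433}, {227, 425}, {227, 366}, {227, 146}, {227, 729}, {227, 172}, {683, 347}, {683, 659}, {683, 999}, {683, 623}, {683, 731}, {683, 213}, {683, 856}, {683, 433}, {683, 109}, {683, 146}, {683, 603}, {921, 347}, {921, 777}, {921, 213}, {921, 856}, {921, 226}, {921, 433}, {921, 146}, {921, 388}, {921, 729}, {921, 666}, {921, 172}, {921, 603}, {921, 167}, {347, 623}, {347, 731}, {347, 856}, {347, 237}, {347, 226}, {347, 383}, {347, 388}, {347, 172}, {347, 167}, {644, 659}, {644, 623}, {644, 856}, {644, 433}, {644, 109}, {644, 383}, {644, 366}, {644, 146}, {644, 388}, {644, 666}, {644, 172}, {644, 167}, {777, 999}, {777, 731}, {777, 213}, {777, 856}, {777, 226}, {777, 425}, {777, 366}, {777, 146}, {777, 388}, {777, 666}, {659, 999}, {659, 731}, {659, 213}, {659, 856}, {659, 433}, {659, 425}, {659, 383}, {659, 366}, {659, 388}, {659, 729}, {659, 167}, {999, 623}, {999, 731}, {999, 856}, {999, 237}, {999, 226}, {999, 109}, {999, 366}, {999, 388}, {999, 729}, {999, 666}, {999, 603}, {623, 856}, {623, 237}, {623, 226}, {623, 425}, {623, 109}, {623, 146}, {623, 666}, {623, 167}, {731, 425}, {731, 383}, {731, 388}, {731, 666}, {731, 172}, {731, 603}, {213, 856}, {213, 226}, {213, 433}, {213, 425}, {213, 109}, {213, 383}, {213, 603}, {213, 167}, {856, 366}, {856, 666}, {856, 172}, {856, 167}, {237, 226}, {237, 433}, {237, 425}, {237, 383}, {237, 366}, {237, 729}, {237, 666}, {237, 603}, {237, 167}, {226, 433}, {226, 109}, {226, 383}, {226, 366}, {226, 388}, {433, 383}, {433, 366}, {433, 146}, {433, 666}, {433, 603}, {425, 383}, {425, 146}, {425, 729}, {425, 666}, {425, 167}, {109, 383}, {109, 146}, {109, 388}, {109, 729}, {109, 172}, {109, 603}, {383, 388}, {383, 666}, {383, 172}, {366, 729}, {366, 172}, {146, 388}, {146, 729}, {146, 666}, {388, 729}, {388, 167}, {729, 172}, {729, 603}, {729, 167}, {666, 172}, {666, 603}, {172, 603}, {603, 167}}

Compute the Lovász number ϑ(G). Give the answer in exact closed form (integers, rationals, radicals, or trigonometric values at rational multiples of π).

sqrt(29)

N(731) = {479, 624, 227, 683, 347, 777, 659, 999, 425, 383, 388, 666, 172, 603}, |N(731)| = 14.
Vertex 666 has 14 neighbors: 921, 644, 777, 999, 623, 731, 856, 237, 433, 425, 383, 146, 172, 603.
N(227) = {624, 683, 921, 347, 659, 623, 731, 226, 433, 425, 366, 146, 729, 172}, |N(227)| = 14.
deg(729) = 14; N(729) = {963, 227, 921, 659, 999, 237, 425, 109, 366, 146, 388, 172, 603, 167}.
29-vertex 14-regular graph: strongly regular (29,14,6,7).
The 3 distinct eigenvalues: [14.0, 2.193, -3.193].
Lovász (edge-transitive): ϑ = −29·(-sqrt(29)/2 - 1/2)/((14)−(-sqrt(29)/2 - 1/2)) = sqrt(29).
ϑ(G) ≈ 5.3852.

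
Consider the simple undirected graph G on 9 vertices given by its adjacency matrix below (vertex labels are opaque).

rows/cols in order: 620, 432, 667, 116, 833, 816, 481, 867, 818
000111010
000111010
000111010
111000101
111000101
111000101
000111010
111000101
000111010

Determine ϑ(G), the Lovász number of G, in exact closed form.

deg(818) = 4; N(818) = {116, 833, 816, 867}.
deg(432) = 4; N(432) = {116, 833, 816, 867}.
Vertex 833 has 5 neighbors: 620, 432, 667, 481, 818.
deg(867) = 5; N(867) = {620, 432, 667, 481, 818}.
Complete 2-partite, parts [5, 4]: perfect, ϑ = α = 5.
Numerically 5.0000000.
Sandwich: α(G)=5 ≤ ϑ(G)=5 ≤ χ(Ḡ)=5 (collapsed).

5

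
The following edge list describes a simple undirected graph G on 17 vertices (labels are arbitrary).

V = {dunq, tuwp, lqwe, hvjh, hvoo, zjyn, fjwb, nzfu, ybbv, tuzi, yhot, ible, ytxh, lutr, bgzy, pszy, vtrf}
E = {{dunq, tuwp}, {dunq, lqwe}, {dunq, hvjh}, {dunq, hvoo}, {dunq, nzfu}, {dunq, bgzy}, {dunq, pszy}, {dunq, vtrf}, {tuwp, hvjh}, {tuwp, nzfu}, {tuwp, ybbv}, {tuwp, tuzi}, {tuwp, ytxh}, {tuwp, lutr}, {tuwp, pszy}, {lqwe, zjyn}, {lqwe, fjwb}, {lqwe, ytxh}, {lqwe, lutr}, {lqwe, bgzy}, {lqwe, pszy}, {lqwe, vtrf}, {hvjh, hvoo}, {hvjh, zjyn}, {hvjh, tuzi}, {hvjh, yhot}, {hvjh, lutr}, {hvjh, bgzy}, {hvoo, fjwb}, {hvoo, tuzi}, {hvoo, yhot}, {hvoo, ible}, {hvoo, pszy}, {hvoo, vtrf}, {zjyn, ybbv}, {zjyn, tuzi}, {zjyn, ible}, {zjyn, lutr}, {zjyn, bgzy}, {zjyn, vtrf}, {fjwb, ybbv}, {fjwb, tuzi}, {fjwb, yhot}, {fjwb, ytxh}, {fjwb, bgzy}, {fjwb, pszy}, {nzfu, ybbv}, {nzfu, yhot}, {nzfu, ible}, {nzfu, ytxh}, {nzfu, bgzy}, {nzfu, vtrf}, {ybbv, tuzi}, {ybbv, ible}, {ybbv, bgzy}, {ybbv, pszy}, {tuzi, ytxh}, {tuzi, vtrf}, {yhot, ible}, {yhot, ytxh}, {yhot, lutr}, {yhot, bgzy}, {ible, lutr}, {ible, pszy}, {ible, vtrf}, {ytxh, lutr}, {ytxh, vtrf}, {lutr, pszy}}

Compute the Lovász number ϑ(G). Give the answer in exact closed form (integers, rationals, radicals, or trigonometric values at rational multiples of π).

sqrt(17)

N(zjyn) = {lqwe, hvjh, ybbv, tuzi, ible, lutr, bgzy, vtrf}, |N(zjyn)| = 8.
N(bgzy) = {dunq, lqwe, hvjh, zjyn, fjwb, nzfu, ybbv, yhot}, |N(bgzy)| = 8.
deg(fjwb) = 8; N(fjwb) = {lqwe, hvoo, ybbv, tuzi, yhot, ytxh, bgzy, pszy}.
deg(ytxh) = 8; N(ytxh) = {tuwp, lqwe, fjwb, nzfu, tuzi, yhot, lutr, vtrf}.
17-vertex 8-regular graph: strongly regular (17,8,3,4).
A has 3 distinct eigenvalues ≈ [8.0, 1.5616, -2.5616].
−17·(-sqrt(17)/2 - 1/2) / ((8)−(-sqrt(17)/2 - 1/2)) = sqrt(17) = ϑ(G).
= 4.1231056… (decimal).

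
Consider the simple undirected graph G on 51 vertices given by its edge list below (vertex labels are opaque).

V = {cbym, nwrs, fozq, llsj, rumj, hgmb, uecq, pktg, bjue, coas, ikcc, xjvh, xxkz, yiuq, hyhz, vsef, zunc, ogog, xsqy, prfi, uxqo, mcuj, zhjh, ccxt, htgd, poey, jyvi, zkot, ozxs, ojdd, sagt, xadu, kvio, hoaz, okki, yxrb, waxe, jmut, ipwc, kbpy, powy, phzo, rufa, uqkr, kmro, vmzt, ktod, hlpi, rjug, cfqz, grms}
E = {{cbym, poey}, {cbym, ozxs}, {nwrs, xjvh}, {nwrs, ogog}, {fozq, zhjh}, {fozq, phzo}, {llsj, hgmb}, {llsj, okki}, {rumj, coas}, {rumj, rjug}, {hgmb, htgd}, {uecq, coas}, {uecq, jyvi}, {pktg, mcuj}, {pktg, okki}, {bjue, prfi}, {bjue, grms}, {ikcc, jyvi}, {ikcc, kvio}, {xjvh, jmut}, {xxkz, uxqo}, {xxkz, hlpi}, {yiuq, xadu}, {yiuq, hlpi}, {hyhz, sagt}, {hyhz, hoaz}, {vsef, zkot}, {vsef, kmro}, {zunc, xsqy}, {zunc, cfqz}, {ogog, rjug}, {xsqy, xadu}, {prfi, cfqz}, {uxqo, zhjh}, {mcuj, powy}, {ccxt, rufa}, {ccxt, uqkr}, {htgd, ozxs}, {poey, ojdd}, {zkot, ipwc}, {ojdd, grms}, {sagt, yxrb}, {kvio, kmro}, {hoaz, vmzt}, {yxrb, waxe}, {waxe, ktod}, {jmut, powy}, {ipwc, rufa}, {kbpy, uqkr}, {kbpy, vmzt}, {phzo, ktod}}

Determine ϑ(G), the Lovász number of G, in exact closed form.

N(xxkz) = {uxqo, hlpi}, |N(xxkz)| = 2.
Vertex uqkr has 2 neighbors: ccxt, kbpy.
Vertex uxqo has 2 neighbors: xxkz, zhjh.
Vertex htgd has 2 neighbors: hgmb, ozxs.
deg(v) = 2 for all v (|V|=51); this is C_{51}, the 51-cycle.
Distinct eigenvalues (to 3 d.p.): [2.0, 1.985, 1.94, 1.865, 1.762, 1.632, 1.478, 1.301, 1.105, 0.891, 0.665, 0.428, 0.185, -0.062, -0.307, -0.547, -0.78, -1.0, -1.205, -1.392, -1.558, -1.7, -1.817, -1.906, -1.966, -1.996].
Lovász: ϑ = −51(-2*cos(pi/51))/(2+-(-1)*2*cos(pi/51)) = 51*cos(pi/51)/(cos(pi/51) + 1).
ϑ(G) ≈ 25.47579.
Lovász sandwich 25 ≤ 51*cos(pi/51)/(cos(pi/51) + 1) ≤ 26: both strict.

51*cos(pi/51)/(cos(pi/51) + 1)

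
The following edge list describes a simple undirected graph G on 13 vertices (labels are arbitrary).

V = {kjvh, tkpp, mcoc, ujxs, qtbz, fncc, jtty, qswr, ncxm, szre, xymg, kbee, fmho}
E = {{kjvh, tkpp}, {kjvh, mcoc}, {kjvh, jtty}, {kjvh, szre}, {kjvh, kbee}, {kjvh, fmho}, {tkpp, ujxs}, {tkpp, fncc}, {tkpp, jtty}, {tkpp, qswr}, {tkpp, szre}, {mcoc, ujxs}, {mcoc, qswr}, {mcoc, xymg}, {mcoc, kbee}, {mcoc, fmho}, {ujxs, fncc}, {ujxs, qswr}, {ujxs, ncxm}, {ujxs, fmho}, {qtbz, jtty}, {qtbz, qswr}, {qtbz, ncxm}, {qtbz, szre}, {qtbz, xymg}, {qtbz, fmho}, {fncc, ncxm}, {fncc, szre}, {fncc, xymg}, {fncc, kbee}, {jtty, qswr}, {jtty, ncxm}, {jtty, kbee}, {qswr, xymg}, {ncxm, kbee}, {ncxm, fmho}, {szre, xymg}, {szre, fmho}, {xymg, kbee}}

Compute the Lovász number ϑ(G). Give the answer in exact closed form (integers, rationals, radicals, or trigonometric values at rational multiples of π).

sqrt(13)

Vertex fmho has 6 neighbors: kjvh, mcoc, ujxs, qtbz, ncxm, szre.
Vertex fncc has 6 neighbors: tkpp, ujxs, ncxm, szre, xymg, kbee.
N(ujxs) = {tkpp, mcoc, fncc, qswr, ncxm, fmho}, |N(ujxs)| = 6.
N(xymg) = {mcoc, qtbz, fncc, qswr, szre, kbee}, |N(xymg)| = 6.
13-vertex 6-regular graph: SR(13,6,2,3) — a Paley graph.
A has 3 distinct eigenvalues ≈ [6.0, 1.303, -2.303].
−13·(-sqrt(13)/2 - 1/2) / ((6)−(-sqrt(13)/2 - 1/2)) = sqrt(13) = ϑ(G).
≈ 3.60555128 (to 8 d.p.).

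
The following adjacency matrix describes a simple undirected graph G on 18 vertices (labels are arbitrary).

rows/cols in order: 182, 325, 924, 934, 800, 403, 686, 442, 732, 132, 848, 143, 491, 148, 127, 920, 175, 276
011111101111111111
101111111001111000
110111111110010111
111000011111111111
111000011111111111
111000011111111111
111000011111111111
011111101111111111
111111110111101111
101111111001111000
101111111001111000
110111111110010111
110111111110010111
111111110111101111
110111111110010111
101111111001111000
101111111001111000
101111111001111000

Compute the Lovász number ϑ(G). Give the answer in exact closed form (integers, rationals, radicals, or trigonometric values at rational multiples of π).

Vertex 127 has 14 neighbors: 182, 325, 934, 800, 403, 686, 442, 732, 132, 848, 148, 920, 175, 276.
N(732) = {182, 325, 924, 934, 800, 403, 686, 442, 132, 848, 143, 491, 127, 920, 175, 276}, |N(732)| = 16.
N(934) = {182, 325, 924, 442, 732, 132, 848, 143, 491, 148, 127, 920, 175, 276}, |N(934)| = 14.
N(175) = {182, 924, 934, 800, 403, 686, 442, 732, 143, 491, 148, 127}, |N(175)| = 12.
K_{6,4,4,2,2} (perfect); ϑ(G) = α(G) = max{6,4,4,2,2} = 6.
= 6.0000000… (decimal).
Check 6 ≤ 6 ≤ 6: collapsed.

6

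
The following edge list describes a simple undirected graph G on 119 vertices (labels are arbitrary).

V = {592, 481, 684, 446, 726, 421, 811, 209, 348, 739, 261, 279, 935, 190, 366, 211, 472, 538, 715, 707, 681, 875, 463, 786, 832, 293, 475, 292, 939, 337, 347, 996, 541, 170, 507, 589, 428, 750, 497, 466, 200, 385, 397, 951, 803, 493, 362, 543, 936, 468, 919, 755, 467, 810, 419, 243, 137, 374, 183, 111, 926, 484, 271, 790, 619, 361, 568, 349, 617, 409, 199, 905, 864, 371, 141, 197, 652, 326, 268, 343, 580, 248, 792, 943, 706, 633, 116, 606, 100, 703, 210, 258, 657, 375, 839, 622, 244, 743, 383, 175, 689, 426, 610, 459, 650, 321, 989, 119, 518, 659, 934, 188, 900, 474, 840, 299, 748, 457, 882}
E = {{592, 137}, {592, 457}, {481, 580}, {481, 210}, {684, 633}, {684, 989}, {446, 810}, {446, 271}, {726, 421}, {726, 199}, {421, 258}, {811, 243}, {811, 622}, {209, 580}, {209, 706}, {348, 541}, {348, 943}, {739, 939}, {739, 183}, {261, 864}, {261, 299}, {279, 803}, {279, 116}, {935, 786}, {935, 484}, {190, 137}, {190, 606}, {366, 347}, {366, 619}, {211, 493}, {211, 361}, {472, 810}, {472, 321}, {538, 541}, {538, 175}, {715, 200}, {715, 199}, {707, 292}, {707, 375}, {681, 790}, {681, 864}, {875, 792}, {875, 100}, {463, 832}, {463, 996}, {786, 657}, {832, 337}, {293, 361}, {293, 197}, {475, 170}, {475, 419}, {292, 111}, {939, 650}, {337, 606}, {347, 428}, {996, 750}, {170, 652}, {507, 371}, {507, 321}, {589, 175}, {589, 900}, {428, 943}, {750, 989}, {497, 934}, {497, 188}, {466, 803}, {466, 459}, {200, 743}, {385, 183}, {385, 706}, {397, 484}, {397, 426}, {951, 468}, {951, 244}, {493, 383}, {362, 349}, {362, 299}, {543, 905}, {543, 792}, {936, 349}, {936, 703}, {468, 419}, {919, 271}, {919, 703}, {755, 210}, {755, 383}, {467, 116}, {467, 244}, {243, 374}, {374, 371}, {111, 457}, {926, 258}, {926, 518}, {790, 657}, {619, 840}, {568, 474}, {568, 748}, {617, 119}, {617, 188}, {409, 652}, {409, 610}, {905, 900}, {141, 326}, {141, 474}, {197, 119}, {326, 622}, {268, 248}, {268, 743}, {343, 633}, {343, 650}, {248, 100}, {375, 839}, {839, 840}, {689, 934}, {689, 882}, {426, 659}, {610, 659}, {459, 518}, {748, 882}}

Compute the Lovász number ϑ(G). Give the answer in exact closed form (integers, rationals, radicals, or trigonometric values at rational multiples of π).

119*cos(pi/119)/(cos(pi/119) + 1)

N(374) = {243, 371}, |N(374)| = 2.
Vertex 100 has 2 neighbors: 875, 248.
N(362) = {349, 299}, |N(362)| = 2.
N(538) = {541, 175}, |N(538)| = 2.
2-regular, N=119; a single 119-cycle (edge-transitive).
spec(A) ≈ [2.0, 1.9972, 1.9889, 1.975, 1.9556, 1.9307, 1.9005, 1.8649, 1.8242, 1.7784, 1.7276, 1.672, 1.6118, 1.5471, 1.478, 1.4048, 1.3278, 1.247, 1.1627, 1.0752, 0.9847, 0.8915, 0.7957, 0.6978, 0.5979, 0.4964, 0.3934, 0.2894, 0.1845, 0.0792, -0.0264, -0.1319, -0.237, -0.3415, -0.445, -0.5473, -0.6481, -0.747, -0.8439, -0.9384, -1.0303, -1.1194, -1.2053, -1.2878, -1.3668, -1.4419, -1.5131, -1.58, -1.6425, -1.7004, -1.7536, -1.8019, -1.8452, -1.8834, -1.9163, -1.9438, -1.9659, -1.9826, -1.9937, -1.9993] (distinct, 4 d.p.).
−119·(-2*cos(pi/119)) / ((2)−(-2*cos(pi/119))) = 119*cos(pi/119)/(cos(pi/119) + 1) = ϑ(G).
≈ 59.4896316 (to 7 d.p.).
59 ≤ 119*cos(pi/119)/(cos(pi/119) + 1) ≤ 60: both strict.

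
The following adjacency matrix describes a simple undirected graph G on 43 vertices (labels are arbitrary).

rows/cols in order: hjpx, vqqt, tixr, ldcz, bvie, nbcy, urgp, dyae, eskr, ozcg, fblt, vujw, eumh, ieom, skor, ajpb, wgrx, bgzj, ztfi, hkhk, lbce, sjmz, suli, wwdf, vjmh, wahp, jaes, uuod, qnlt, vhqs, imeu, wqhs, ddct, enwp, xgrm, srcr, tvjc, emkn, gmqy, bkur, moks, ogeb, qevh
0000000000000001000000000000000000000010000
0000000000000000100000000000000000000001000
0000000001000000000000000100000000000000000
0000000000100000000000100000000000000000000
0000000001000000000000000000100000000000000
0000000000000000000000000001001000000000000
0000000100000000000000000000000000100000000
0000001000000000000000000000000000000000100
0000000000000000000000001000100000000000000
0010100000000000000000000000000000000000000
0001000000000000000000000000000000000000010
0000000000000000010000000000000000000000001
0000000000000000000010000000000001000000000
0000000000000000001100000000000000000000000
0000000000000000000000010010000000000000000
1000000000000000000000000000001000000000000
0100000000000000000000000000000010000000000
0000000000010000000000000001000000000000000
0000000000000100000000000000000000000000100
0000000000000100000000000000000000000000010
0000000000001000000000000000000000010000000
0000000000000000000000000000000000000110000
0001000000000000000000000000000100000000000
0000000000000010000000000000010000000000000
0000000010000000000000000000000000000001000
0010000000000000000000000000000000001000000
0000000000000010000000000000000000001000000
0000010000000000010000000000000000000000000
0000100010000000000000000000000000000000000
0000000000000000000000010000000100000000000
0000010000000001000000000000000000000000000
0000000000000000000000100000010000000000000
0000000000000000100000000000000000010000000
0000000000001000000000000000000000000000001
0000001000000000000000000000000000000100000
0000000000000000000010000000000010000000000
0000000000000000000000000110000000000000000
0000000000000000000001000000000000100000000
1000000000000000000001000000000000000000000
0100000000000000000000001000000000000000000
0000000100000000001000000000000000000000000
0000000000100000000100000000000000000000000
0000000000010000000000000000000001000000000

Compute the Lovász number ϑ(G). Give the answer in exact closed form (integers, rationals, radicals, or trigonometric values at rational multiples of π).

43*cos(pi/43)/(cos(pi/43) + 1)

deg(qnlt) = 2; N(qnlt) = {bvie, eskr}.
Vertex jaes has 2 neighbors: skor, tvjc.
Vertex xgrm has 2 neighbors: urgp, emkn.
Vertex dyae has 2 neighbors: urgp, moks.
G on 43 vertices is 2-regular; connected 2-regular on 43 ⇒ C_{43}.
Distinct eigenvalues (to 5 d.p.): [2.0, 1.97869, 1.9152, 1.8109, 1.668, 1.48954, 1.27935, 1.04188, 0.78221, 0.50587, 0.21874, -0.07304, -0.36327, -0.64576, -0.91448, -1.16372, -1.38815, -1.58299, -1.7441, -1.86803, -1.95215, -1.99466].
λ_max=2, λ_min=-2*cos(pi/43); ϑ = −43·λ_min/(λ_max−λ_min) = 43*cos(pi/43)/(cos(pi/43) + 1).
= 21.471284… (decimal).
Sandwich: α(G)=21 ≤ ϑ(G)=43*cos(pi/43)/(cos(pi/43) + 1) ≤ χ(Ḡ)=22 (both strict).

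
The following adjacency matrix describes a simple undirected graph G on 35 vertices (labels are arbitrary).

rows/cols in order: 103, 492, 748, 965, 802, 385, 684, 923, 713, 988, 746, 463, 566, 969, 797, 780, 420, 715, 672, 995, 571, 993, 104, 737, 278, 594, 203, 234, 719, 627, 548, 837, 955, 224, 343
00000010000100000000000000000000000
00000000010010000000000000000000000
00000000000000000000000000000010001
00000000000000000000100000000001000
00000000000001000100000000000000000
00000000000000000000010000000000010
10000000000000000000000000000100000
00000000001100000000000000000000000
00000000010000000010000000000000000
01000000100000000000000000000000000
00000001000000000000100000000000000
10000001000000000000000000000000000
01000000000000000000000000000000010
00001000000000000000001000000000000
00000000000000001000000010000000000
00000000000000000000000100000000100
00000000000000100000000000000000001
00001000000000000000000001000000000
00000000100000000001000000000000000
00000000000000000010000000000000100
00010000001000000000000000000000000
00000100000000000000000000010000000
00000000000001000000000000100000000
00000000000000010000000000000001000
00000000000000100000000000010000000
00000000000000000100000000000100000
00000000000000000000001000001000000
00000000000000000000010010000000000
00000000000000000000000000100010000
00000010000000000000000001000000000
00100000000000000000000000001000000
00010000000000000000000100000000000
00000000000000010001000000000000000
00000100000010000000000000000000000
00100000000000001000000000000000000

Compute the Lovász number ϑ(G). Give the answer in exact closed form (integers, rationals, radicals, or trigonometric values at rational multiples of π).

35*cos(pi/35)/(cos(pi/35) + 1)

deg(672) = 2; N(672) = {713, 995}.
deg(103) = 2; N(103) = {684, 463}.
Vertex 993 has 2 neighbors: 385, 234.
N(385) = {993, 224}, |N(385)| = 2.
G on 35 vertices is 2-regular; the odd cycle C_{35}.
A has 18 distinct eigenvalues ≈ [2.0, 1.967859, 1.87247, 1.716898, 1.506143, 1.24698, 0.947737, 0.618034, 0.268467, -0.08973, -0.445042, -0.78605, -1.101794, -1.382125, -1.618034, -1.801938, -1.927926, -1.991949].
ϑ = −N·λ_min/(λ_max−λ_min) = −35·(-2*cos(pi/35))/(2−(-2*cos(pi/35))) = 35*cos(pi/35)/(cos(pi/35) + 1).
= 17.464704… (decimal).
Check 17 ≤ 35*cos(pi/35)/(cos(pi/35) + 1) ≤ 18: both strict.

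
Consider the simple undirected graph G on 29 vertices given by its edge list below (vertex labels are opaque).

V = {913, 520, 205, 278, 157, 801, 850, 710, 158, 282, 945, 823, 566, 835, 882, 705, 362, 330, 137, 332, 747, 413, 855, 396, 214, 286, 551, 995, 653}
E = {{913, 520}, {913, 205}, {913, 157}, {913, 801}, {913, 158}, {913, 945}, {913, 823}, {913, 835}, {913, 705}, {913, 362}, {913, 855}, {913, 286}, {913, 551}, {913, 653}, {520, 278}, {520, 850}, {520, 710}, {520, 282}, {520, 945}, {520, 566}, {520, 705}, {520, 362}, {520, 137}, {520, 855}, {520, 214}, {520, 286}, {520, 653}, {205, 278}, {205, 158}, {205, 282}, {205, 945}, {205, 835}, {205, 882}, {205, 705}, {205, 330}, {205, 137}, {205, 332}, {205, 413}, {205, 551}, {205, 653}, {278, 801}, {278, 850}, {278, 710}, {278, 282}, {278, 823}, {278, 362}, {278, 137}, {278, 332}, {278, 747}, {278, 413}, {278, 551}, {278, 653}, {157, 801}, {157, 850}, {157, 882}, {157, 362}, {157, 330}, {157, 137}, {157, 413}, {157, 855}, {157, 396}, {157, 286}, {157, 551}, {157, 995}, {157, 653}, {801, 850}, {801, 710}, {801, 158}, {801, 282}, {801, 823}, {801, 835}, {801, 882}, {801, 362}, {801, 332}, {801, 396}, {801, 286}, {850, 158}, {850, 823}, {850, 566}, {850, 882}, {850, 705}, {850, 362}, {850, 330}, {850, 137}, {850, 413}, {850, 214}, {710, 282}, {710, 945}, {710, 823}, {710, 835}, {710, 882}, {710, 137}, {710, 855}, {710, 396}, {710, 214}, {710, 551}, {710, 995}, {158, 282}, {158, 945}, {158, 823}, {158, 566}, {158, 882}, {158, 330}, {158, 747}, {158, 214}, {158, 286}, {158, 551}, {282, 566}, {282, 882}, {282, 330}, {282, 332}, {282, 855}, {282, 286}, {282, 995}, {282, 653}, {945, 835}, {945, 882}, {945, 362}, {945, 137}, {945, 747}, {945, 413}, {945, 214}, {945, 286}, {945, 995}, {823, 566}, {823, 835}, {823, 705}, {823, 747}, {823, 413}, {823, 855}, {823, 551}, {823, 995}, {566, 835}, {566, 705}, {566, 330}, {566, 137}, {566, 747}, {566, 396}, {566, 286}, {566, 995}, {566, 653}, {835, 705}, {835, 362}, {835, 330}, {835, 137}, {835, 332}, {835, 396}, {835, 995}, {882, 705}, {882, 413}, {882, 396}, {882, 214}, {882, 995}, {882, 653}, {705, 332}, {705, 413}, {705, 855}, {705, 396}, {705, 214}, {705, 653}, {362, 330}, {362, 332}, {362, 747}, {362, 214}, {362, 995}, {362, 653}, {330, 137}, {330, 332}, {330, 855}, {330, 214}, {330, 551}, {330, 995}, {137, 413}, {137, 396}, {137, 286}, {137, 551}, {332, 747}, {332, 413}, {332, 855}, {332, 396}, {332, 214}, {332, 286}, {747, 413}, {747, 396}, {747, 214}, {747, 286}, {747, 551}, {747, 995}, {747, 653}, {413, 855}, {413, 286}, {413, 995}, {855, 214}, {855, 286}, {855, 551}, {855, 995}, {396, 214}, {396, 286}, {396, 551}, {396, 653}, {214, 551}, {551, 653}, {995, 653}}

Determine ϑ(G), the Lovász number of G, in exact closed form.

sqrt(29)

deg(823) = 14; N(823) = {913, 278, 801, 850, 710, 158, 566, 835, 705, 747, 413, 855, 551, 995}.
N(566) = {520, 850, 158, 282, 823, 835, 705, 330, 137, 747, 396, 286, 995, 653}, |N(566)| = 14.
deg(282) = 14; N(282) = {520, 205, 278, 801, 710, 158, 566, 882, 330, 332, 855, 286, 995, 653}.
N(137) = {520, 205, 278, 157, 850, 710, 945, 566, 835, 330, 413, 396, 286, 551}, |N(137)| = 14.
G on 29 vertices is 14-regular; Paley(29): SR with (k,λ,μ)=(14,6,7).
spec(A) ≈ [14.0, 2.19258, -3.19258] (distinct, 5 d.p.).
ϑ = −N·λ_min/(λ_max−λ_min) = −29·(-sqrt(29)/2 - 1/2)/(14−(-sqrt(29)/2 - 1/2)) = sqrt(29).
= 5.385164807… (decimal).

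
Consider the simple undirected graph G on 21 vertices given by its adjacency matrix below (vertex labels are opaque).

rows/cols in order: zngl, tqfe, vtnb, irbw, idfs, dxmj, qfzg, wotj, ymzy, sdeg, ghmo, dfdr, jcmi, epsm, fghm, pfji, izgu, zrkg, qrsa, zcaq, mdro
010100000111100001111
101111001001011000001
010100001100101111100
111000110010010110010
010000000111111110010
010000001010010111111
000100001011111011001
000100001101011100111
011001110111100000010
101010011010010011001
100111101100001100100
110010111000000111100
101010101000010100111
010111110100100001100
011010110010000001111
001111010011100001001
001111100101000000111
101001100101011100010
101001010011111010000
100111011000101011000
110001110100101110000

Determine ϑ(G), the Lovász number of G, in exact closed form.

6

Vertex ymzy has 10 neighbors: tqfe, vtnb, dxmj, qfzg, wotj, sdeg, ghmo, dfdr, jcmi, zcaq.
Vertex qfzg has 10 neighbors: irbw, ymzy, ghmo, dfdr, jcmi, epsm, fghm, izgu, zrkg, mdro.
Vertex pfji has 10 neighbors: vtnb, irbw, idfs, dxmj, wotj, ghmo, dfdr, jcmi, zrkg, mdro.
Vertex izgu has 10 neighbors: vtnb, irbw, idfs, dxmj, qfzg, sdeg, dfdr, qrsa, zcaq, mdro.
Regular of degree 10 on 21 vertices: Kneser K(7,2) on C(7,2)=21 vertices.
A has 3 distinct eigenvalues ≈ [10.0, 1.0, -4.0].
Lovász: ϑ = −21(-4)/(10+-1*(-4)) = 6.
ϑ(G) ≈ 6.000000.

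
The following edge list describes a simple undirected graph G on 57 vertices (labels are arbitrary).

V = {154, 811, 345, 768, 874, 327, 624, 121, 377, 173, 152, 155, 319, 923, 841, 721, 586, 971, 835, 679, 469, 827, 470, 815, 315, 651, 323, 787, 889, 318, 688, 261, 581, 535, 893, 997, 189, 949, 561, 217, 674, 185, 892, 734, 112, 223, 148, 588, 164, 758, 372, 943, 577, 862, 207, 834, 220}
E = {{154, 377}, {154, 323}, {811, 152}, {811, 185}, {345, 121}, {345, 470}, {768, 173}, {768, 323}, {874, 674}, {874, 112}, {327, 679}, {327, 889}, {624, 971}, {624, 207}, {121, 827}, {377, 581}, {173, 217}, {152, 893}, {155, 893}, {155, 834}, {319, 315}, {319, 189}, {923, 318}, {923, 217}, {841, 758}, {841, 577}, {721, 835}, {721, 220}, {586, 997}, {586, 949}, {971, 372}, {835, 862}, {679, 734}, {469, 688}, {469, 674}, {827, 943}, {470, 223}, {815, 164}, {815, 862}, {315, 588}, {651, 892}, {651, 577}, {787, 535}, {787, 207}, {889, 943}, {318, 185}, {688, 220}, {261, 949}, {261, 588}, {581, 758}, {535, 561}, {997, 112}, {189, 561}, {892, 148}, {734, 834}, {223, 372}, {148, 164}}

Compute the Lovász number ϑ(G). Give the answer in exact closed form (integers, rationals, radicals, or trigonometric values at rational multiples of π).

57*cos(pi/57)/(cos(pi/57) + 1)

deg(112) = 2; N(112) = {874, 997}.
Vertex 220 has 2 neighbors: 721, 688.
N(949) = {586, 261}, |N(949)| = 2.
Vertex 679 has 2 neighbors: 327, 734.
deg(v) = 2 for all v (|V|=57); this is C_{57}, the 57-cycle.
A has 29 distinct eigenvalues ≈ [2.0, 1.988, 1.952, 1.892, 1.809, 1.704, 1.578, 1.434, 1.271, 1.094, 0.903, 0.701, 0.491, 0.275, 0.055, -0.165, -0.383, -0.597, -0.803, -1.0, -1.184, -1.355, -1.508, -1.644, -1.759, -1.853, -1.925, -1.973, -1.997].
Lovász (edge-transitive): ϑ = −57·(-2*cos(pi/57))/((2)−(-2*cos(pi/57))) = 57*cos(pi/57)/(cos(pi/57) + 1).
ϑ(G) ≈ 28.47834517.
Check 28 ≤ 57*cos(pi/57)/(cos(pi/57) + 1) ≤ 29: both strict.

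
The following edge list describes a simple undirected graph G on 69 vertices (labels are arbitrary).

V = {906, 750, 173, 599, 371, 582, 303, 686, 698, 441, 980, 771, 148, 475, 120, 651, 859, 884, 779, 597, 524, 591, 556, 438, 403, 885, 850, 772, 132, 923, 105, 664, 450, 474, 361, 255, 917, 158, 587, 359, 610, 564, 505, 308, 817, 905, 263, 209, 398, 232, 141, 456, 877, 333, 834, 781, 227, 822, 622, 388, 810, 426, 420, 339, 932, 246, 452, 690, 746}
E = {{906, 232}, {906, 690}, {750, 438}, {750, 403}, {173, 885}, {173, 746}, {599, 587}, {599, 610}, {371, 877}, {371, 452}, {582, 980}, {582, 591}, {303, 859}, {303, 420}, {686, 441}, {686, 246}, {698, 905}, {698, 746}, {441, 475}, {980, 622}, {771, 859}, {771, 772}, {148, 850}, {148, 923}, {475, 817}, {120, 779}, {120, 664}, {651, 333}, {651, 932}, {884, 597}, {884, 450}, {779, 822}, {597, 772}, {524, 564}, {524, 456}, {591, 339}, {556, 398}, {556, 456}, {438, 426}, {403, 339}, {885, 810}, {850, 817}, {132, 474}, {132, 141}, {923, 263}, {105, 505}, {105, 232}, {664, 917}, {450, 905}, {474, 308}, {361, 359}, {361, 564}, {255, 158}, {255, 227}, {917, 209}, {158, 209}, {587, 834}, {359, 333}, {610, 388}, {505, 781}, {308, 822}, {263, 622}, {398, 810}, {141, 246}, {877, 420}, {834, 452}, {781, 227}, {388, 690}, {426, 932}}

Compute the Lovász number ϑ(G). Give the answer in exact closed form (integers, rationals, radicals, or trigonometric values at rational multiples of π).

N(781) = {505, 227}, |N(781)| = 2.
deg(524) = 2; N(524) = {564, 456}.
Vertex 388 has 2 neighbors: 610, 690.
Vertex 980 has 2 neighbors: 582, 622.
Regular of degree 2 on 69 vertices: the odd cycle C_{69}.
A has 35 distinct eigenvalues ≈ [2.0, 1.99171, 1.96692, 1.92583, 1.86879, 1.79626, 1.70884, 1.60726, 1.49237, 1.36511, 1.22653, 1.0778, 0.92013, 0.75484, 0.58329, 0.40691, 0.22716, 0.04553, -0.13648, -0.31737, -0.49562, -0.66976, -0.83835, -1.0, -1.15336, -1.29716, -1.43022, -1.55142, -1.65977, -1.75437, -1.83442, -1.89928, -1.9484, -1.98137, -1.99793].
λ_max=2, λ_min=-2*cos(pi/69); ϑ = −69·λ_min/(λ_max−λ_min) = 69*cos(pi/69)/(cos(pi/69) + 1).
= 34.48211… (decimal).
Lovász sandwich 34 ≤ 69*cos(pi/69)/(cos(pi/69) + 1) ≤ 35: both strict.

69*cos(pi/69)/(cos(pi/69) + 1)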